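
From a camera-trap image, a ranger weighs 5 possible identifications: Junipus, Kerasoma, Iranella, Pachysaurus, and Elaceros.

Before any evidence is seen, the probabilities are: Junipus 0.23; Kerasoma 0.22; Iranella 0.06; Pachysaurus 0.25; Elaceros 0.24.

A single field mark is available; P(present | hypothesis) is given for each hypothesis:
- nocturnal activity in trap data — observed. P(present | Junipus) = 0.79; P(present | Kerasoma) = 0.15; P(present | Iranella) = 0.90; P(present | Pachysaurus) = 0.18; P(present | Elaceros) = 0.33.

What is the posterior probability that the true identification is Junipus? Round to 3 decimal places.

Multiply each prior by the likelihood of the field mark:
  Junipus: 0.23 × 0.79 = 0.1817
  Kerasoma: 0.22 × 0.15 = 0.033
  Iranella: 0.06 × 0.90 = 0.054
  Pachysaurus: 0.25 × 0.18 = 0.045
  Elaceros: 0.24 × 0.33 = 0.0792
Marginal likelihood of the evidence = 0.3929.
P(Junipus | evidence) = 0.1817 / 0.3929 ≈ 0.462.

0.462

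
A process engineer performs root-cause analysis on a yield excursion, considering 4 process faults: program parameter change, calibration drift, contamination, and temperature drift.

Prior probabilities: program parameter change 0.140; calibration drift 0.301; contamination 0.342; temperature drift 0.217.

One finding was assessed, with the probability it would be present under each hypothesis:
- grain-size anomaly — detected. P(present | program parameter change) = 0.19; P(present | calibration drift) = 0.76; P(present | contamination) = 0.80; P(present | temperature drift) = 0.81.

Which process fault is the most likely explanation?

contamination

For each hypothesis, the unnormalized posterior weight is prior × likelihood:
  program parameter change: 0.140 × 0.19 = 0.0266
  calibration drift: 0.301 × 0.76 = 0.22876
  contamination: 0.342 × 0.80 = 0.2736
  temperature drift: 0.217 × 0.81 = 0.17577
The unnormalized weights sum to 0.70473.
P(program parameter change | evidence) ≈ 0.0266 / 0.70473 ≈ 0.038
P(calibration drift | evidence) ≈ 0.22876 / 0.70473 ≈ 0.325
P(contamination | evidence) ≈ 0.2736 / 0.70473 ≈ 0.388
P(temperature drift | evidence) ≈ 0.17577 / 0.70473 ≈ 0.249
The largest is 0.388, so contamination is most probable.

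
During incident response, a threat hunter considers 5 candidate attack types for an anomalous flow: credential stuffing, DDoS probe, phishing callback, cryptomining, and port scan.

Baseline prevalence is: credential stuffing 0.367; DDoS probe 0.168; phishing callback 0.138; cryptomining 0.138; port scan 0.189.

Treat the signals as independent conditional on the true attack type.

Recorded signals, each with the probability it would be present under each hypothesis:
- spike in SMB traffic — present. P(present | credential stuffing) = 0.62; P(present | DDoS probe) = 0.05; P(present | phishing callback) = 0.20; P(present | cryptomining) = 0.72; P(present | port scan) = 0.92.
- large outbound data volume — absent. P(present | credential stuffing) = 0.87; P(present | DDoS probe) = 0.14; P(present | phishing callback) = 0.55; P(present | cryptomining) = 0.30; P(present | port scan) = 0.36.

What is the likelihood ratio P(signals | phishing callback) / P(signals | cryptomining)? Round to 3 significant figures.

The Bayes factor is the ratio of the joint likelihoods of the signal pattern under the two hypotheses (using 1 − P(present | H) for each absent signal).
  phishing callback: 0.20 × (1 − 0.55) = 0.09
  cryptomining: 0.72 × (1 − 0.30) = 0.504
Bayes factor = 0.09 / 0.504 ≈ 0.179

0.179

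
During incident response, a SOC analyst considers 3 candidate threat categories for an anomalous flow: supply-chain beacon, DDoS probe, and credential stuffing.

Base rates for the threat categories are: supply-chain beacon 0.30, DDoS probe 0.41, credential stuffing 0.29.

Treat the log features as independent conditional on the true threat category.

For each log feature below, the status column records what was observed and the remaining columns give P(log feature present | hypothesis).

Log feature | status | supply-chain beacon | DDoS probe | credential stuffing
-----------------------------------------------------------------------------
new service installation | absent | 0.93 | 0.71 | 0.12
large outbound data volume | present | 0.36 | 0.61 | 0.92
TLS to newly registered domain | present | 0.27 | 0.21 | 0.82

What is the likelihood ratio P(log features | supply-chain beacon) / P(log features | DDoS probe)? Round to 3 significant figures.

0.183

Joint likelihood of the log feature pattern under each hypothesis (using 1 − P(present | H) for each absent log feature):
  supply-chain beacon: (1 − 0.93) × 0.36 × 0.27 = 0.006804
  DDoS probe: (1 − 0.71) × 0.61 × 0.21 = 0.037149
Bayes factor = 0.006804 / 0.037149 ≈ 0.183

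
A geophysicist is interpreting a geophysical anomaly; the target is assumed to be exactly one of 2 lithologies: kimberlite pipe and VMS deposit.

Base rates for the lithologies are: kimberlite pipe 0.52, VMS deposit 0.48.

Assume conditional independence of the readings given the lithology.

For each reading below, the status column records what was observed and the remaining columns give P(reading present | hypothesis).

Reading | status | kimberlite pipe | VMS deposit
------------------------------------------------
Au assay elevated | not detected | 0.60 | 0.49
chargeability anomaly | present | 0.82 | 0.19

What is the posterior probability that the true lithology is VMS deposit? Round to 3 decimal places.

0.214

Multiply each prior by the joint likelihood of the reading pattern (using 1 − P(present | H) for each absent reading):
  kimberlite pipe: 0.52 × (1 − 0.60) × 0.82 = 0.17056
  VMS deposit: 0.48 × (1 − 0.49) × 0.19 = 0.046512
The unnormalized weights sum to 0.21707.
P(VMS deposit | evidence) = 0.046512 / 0.21707 ≈ 0.214.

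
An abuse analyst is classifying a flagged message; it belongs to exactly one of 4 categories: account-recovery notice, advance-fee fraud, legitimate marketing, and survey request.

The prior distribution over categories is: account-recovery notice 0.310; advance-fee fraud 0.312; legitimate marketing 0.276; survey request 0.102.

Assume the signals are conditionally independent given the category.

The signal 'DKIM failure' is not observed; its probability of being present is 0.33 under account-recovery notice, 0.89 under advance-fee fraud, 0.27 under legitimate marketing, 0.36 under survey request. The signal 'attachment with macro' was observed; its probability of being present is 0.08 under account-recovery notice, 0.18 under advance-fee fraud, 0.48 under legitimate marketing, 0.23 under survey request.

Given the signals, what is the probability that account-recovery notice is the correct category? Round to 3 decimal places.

Multiply each prior by the joint likelihood of the signal pattern (using 1 − P(present | H) for each absent signal):
  account-recovery notice: 0.310 × (1 − 0.33) × 0.08 = 0.016616
  advance-fee fraud: 0.312 × (1 − 0.89) × 0.18 = 0.0061776
  legitimate marketing: 0.276 × (1 − 0.27) × 0.48 = 0.09671
  survey request: 0.102 × (1 − 0.36) × 0.23 = 0.015014
The unnormalized weights sum to 0.13452.
P(account-recovery notice | evidence) = 0.016616 / 0.13452 ≈ 0.124.

0.124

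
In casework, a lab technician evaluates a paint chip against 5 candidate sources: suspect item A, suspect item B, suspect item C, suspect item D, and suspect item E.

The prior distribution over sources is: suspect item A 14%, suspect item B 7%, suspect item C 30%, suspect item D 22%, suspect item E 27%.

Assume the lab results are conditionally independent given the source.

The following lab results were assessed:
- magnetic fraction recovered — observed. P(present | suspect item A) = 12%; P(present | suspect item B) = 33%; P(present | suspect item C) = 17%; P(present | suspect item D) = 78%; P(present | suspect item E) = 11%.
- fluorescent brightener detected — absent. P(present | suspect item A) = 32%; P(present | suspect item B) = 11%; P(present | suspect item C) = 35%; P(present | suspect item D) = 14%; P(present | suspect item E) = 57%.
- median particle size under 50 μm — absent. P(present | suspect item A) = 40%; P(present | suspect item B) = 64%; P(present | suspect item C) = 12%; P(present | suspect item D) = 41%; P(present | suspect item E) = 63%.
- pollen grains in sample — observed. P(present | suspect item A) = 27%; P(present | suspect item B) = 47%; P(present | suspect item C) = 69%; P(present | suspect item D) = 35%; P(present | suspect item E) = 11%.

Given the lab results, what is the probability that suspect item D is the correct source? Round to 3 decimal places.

Multiply each prior by the joint likelihood of the lab result pattern (using 1 − P(present | H) for each absent lab result):
  suspect item A: 0.14 × 0.12 × (1 − 0.32) × (1 − 0.40) × 0.27 = 0.0018507
  suspect item B: 0.07 × 0.33 × (1 − 0.11) × (1 − 0.64) × 0.47 = 0.0034786
  suspect item C: 0.30 × 0.17 × (1 − 0.35) × (1 − 0.12) × 0.69 = 0.020129
  suspect item D: 0.22 × 0.78 × (1 − 0.14) × (1 − 0.41) × 0.35 = 0.030474
  suspect item E: 0.27 × 0.11 × (1 − 0.57) × (1 − 0.63) × 0.11 = 0.00051978
Marginal likelihood of the evidence = 0.056452.
P(suspect item D | evidence) = 0.030474 / 0.056452 ≈ 0.540.

0.540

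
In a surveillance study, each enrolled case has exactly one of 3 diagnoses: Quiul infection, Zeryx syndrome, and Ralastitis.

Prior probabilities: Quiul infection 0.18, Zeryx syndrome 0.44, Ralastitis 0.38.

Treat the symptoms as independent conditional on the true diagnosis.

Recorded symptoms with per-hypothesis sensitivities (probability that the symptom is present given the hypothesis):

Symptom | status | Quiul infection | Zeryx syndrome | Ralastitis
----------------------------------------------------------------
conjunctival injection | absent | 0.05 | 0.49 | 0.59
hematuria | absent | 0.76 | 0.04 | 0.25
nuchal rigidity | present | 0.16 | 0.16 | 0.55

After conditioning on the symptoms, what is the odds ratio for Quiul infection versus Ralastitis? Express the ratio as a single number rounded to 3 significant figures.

Unnormalized posterior weight (prior times the symptom likelihoods) for each of the two hypotheses (using 1 − P(present | H) for each absent symptom):
  Quiul infection: 0.18 × (1 − 0.05) × (1 − 0.76) × 0.16 = 0.0065664
  Ralastitis: 0.38 × (1 − 0.59) × (1 − 0.25) × 0.55 = 0.064268
Odds(Quiul infection : Ralastitis) = 0.0065664 / 0.064268 ≈ 0.102.

0.102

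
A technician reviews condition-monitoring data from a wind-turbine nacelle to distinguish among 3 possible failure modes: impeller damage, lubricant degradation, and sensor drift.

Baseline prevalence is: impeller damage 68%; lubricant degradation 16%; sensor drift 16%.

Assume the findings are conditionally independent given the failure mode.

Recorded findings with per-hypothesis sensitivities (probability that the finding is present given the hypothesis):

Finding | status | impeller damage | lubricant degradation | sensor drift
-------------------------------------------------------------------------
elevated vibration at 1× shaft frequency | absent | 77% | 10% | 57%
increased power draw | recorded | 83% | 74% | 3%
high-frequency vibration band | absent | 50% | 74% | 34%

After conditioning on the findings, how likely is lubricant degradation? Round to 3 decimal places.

For each hypothesis, the unnormalized posterior weight is prior × product of the finding likelihoods (using 1 − P(present | H) for each absent finding):
  impeller damage: 0.68 × (1 − 0.77) × 0.83 × (1 − 0.50) = 0.064906
  lubricant degradation: 0.16 × (1 − 0.10) × 0.74 × (1 − 0.74) = 0.027706
  sensor drift: 0.16 × (1 − 0.57) × 0.03 × (1 − 0.34) = 0.0013622
The unnormalized weights sum to 0.093974.
P(lubricant degradation | evidence) = 0.027706 / 0.093974 ≈ 0.295.

0.295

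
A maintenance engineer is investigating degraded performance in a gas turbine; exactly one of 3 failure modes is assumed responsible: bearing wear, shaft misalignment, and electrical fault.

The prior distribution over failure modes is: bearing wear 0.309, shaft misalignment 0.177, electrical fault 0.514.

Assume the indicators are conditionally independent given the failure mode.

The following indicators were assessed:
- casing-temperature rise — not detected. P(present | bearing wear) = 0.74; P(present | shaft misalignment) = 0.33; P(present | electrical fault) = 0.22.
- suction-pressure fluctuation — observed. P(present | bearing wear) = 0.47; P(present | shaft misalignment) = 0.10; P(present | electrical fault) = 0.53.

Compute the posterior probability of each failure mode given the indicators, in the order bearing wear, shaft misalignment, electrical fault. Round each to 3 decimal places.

For each hypothesis, the unnormalized posterior weight is prior × product of the indicator likelihoods (using 1 − P(present | H) for each absent indicator):
  bearing wear: 0.309 × (1 − 0.74) × 0.47 = 0.03776
  shaft misalignment: 0.177 × (1 − 0.33) × 0.10 = 0.011859
  electrical fault: 0.514 × (1 − 0.22) × 0.53 = 0.21249
Marginal likelihood of the evidence = 0.26211.
P(bearing wear | evidence) = 0.03776 / 0.26211 ≈ 0.144
P(shaft misalignment | evidence) = 0.011859 / 0.26211 ≈ 0.045
P(electrical fault | evidence) = 0.21249 / 0.26211 ≈ 0.811

0.144, 0.045, 0.811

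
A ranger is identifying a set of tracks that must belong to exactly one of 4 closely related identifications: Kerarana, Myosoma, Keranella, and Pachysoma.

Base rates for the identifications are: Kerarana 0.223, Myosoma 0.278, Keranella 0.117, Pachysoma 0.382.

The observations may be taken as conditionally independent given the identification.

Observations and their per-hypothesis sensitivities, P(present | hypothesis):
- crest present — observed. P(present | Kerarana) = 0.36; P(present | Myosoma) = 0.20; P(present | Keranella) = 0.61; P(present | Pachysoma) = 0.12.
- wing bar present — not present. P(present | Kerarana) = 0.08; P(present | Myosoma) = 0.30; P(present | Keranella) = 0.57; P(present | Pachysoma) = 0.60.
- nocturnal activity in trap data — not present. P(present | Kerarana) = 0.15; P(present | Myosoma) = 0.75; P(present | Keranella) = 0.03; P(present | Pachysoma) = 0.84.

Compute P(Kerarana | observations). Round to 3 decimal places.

0.597

By Bayes' rule with conditional independence, the unnormalized weight for each hypothesis is prior × ∏ likelihoods (using 1 − P(present | H) for each absent observation):
  Kerarana: 0.223 × 0.36 × (1 − 0.08) × (1 − 0.15) = 0.062779
  Myosoma: 0.278 × 0.20 × (1 − 0.30) × (1 − 0.75) = 0.00973
  Keranella: 0.117 × 0.61 × (1 − 0.57) × (1 − 0.03) = 0.029768
  Pachysoma: 0.382 × 0.12 × (1 − 0.60) × (1 − 0.84) = 0.0029338
The unnormalized weights sum to 0.10521.
P(Kerarana | evidence) = 0.062779 / 0.10521 ≈ 0.597.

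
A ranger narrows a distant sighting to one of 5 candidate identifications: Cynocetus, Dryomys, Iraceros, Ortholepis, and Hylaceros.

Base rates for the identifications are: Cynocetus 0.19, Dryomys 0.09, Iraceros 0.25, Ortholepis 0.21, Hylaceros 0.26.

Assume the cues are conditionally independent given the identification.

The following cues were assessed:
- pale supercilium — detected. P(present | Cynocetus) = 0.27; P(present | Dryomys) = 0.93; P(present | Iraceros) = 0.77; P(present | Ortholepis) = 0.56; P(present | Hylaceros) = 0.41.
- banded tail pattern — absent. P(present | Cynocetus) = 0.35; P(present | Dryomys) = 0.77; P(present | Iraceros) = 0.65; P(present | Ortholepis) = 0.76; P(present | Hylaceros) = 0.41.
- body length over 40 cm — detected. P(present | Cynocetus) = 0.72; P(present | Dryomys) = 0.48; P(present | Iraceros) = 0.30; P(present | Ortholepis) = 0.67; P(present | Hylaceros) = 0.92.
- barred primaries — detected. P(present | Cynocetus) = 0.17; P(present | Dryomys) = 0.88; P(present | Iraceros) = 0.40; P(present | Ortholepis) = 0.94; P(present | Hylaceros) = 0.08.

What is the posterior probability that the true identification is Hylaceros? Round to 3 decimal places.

Multiply each prior by the joint likelihood of the cue pattern (using 1 − P(present | H) for each absent cue):
  Cynocetus: 0.19 × 0.27 × (1 − 0.35) × 0.72 × 0.17 = 0.0040814
  Dryomys: 0.09 × 0.93 × (1 − 0.77) × 0.48 × 0.88 = 0.0081316
  Iraceros: 0.25 × 0.77 × (1 − 0.65) × 0.30 × 0.40 = 0.008085
  Ortholepis: 0.21 × 0.56 × (1 − 0.76) × 0.67 × 0.94 = 0.017775
  Hylaceros: 0.26 × 0.41 × (1 − 0.41) × 0.92 × 0.08 = 0.004629
The unnormalized weights sum to 0.042703.
P(Hylaceros | evidence) = 0.004629 / 0.042703 ≈ 0.108.

0.108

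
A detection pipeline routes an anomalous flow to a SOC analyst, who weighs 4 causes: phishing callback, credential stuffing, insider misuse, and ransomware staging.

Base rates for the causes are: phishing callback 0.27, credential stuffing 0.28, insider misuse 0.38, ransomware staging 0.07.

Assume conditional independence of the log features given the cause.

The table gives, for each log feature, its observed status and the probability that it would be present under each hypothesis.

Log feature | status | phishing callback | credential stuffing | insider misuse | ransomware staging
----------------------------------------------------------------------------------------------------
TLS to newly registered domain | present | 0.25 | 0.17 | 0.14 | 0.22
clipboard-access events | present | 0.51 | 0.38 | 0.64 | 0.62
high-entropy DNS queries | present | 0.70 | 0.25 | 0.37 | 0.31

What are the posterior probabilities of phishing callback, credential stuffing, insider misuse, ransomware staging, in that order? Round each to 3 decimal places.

By Bayes' rule with conditional independence, the unnormalized weight for each hypothesis is prior × ∏ likelihoods:
  phishing callback: 0.27 × 0.25 × 0.51 × 0.70 = 0.024098
  credential stuffing: 0.28 × 0.17 × 0.38 × 0.25 = 0.004522
  insider misuse: 0.38 × 0.14 × 0.64 × 0.37 = 0.012598
  ransomware staging: 0.07 × 0.22 × 0.62 × 0.31 = 0.0029599
Normalizing constant Z = 0.024098 + 0.004522 + 0.012598 + 0.0029599 = 0.044177.
P(phishing callback | evidence) = 0.024098 / 0.044177 ≈ 0.545
P(credential stuffing | evidence) = 0.004522 / 0.044177 ≈ 0.102
P(insider misuse | evidence) = 0.012598 / 0.044177 ≈ 0.285
P(ransomware staging | evidence) = 0.0029599 / 0.044177 ≈ 0.067

0.545, 0.102, 0.285, 0.067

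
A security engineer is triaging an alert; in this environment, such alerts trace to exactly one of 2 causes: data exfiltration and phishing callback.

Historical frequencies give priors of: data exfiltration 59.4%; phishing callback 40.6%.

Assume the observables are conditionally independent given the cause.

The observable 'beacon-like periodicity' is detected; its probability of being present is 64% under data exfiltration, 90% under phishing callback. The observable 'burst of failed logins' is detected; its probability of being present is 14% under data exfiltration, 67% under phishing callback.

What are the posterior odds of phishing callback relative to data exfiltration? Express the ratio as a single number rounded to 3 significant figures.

4.60

The normalizing constant cancels in an odds ratio, so compute prior × likelihood for the two hypotheses only:
  phishing callback: 0.406 × 0.90 × 0.67 = 0.24482
  data exfiltration: 0.594 × 0.64 × 0.14 = 0.053222
Posterior odds = 0.24482 / 0.053222 ≈ 4.60.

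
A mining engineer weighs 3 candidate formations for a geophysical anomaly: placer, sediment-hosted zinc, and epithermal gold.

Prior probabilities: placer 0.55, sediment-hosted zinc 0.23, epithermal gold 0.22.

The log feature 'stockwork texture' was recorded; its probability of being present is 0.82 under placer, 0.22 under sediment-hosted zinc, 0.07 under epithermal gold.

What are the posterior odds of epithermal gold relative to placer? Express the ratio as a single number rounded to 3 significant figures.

0.0341

The normalizing constant cancels in an odds ratio, so compute prior × likelihood for the two hypotheses only:
  epithermal gold: 0.22 × 0.07 = 0.0154
  placer: 0.55 × 0.82 = 0.451
Odds(epithermal gold : placer) = 0.0154 / 0.451 ≈ 0.0341.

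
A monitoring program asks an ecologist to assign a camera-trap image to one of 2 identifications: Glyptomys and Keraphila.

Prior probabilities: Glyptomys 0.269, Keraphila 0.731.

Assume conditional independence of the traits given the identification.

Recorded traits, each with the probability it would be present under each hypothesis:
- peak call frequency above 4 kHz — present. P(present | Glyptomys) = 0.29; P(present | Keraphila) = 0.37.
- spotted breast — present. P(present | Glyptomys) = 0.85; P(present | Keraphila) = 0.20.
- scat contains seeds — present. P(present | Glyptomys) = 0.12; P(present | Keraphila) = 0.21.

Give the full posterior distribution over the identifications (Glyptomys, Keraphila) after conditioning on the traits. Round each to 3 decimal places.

0.412, 0.588

By Bayes' rule with conditional independence, the unnormalized weight for each hypothesis is prior × ∏ likelihoods:
  Glyptomys: 0.269 × 0.29 × 0.85 × 0.12 = 0.007957
  Keraphila: 0.731 × 0.37 × 0.20 × 0.21 = 0.01136
The unnormalized weights sum to 0.019317.
P(Glyptomys | evidence) = 0.007957 / 0.019317 ≈ 0.412
P(Keraphila | evidence) = 0.01136 / 0.019317 ≈ 0.588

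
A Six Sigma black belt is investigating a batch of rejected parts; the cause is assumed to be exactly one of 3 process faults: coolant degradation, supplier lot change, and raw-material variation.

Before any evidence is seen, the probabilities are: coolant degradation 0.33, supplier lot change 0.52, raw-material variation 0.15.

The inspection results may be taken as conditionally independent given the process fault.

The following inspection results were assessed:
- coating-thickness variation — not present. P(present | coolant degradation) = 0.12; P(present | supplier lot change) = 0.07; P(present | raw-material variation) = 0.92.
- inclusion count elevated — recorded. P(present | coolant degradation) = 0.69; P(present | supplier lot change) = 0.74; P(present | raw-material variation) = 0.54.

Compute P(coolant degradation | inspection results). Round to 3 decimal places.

0.355

For each hypothesis, the unnormalized posterior weight is prior × product of the inspection result likelihoods (using 1 − P(present | H) for each absent inspection result):
  coolant degradation: 0.33 × (1 − 0.12) × 0.69 = 0.20038
  supplier lot change: 0.52 × (1 − 0.07) × 0.74 = 0.35786
  raw-material variation: 0.15 × (1 − 0.92) × 0.54 = 0.00648
Normalizing constant Z = 0.20038 + 0.35786 + 0.00648 = 0.56472.
P(coolant degradation | evidence) = 0.20038 / 0.56472 ≈ 0.355.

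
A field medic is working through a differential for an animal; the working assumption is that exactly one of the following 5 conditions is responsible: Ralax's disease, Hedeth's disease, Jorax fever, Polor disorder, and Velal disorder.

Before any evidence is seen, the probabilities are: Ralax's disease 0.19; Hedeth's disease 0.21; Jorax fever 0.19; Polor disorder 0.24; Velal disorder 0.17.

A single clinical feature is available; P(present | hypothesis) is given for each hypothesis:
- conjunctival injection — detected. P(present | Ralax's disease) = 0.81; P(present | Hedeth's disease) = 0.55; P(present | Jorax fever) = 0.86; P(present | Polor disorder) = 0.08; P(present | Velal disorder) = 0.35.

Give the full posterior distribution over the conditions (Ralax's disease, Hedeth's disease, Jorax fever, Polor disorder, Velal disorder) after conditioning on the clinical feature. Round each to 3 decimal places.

Multiply each prior by the likelihood of the clinical feature:
  Ralax's disease: 0.19 × 0.81 = 0.1539
  Hedeth's disease: 0.21 × 0.55 = 0.1155
  Jorax fever: 0.19 × 0.86 = 0.1634
  Polor disorder: 0.24 × 0.08 = 0.0192
  Velal disorder: 0.17 × 0.35 = 0.0595
Marginal likelihood of the evidence = 0.5115.
P(Ralax's disease | evidence) = 0.1539 / 0.5115 ≈ 0.301
P(Hedeth's disease | evidence) = 0.1155 / 0.5115 ≈ 0.226
P(Jorax fever | evidence) = 0.1634 / 0.5115 ≈ 0.319
P(Polor disorder | evidence) = 0.0192 / 0.5115 ≈ 0.038
P(Velal disorder | evidence) = 0.0595 / 0.5115 ≈ 0.116

0.301, 0.226, 0.319, 0.038, 0.116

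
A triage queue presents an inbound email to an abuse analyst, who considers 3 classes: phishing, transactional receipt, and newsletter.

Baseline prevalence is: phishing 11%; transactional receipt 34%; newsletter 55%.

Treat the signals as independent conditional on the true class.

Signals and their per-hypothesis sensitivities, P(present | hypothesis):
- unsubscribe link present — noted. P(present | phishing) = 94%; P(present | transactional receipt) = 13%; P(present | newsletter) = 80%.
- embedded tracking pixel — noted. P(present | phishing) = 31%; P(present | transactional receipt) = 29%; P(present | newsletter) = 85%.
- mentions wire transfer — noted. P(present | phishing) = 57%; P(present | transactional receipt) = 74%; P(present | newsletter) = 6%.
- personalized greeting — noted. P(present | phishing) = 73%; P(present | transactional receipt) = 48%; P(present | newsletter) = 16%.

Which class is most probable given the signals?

phishing

By Bayes' rule with conditional independence, the unnormalized weight for each hypothesis is prior × ∏ likelihoods:
  phishing: 0.11 × 0.94 × 0.31 × 0.57 × 0.73 = 0.013338
  transactional receipt: 0.34 × 0.13 × 0.29 × 0.74 × 0.48 = 0.004553
  newsletter: 0.55 × 0.80 × 0.85 × 0.06 × 0.16 = 0.0035904
The unnormalized weights sum to 0.021481.
P(phishing | evidence) ≈ 0.013338 / 0.021481 ≈ 0.621
P(transactional receipt | evidence) ≈ 0.004553 / 0.021481 ≈ 0.212
P(newsletter | evidence) ≈ 0.0035904 / 0.021481 ≈ 0.167
The largest is 0.621, so phishing is most probable.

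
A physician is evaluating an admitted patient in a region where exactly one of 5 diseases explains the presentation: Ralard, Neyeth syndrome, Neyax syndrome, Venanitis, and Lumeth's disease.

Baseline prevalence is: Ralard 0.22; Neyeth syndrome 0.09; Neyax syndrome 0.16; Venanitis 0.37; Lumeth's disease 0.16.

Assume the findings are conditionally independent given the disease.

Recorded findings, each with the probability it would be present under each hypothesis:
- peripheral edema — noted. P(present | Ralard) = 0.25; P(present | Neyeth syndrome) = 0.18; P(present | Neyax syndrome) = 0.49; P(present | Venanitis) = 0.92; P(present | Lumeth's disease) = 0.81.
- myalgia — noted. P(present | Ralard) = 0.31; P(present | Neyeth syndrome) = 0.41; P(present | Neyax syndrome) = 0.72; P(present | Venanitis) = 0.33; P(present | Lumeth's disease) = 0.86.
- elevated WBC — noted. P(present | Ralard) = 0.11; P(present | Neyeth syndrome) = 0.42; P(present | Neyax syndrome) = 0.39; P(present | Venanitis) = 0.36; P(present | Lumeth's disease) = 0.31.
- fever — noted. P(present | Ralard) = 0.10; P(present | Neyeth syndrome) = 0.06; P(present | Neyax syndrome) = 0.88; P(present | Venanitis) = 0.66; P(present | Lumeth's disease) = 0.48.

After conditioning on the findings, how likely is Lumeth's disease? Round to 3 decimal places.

By Bayes' rule with conditional independence, the unnormalized weight for each hypothesis is prior × ∏ likelihoods:
  Ralard: 0.22 × 0.25 × 0.31 × 0.11 × 0.10 = 0.00018755
  Neyeth syndrome: 0.09 × 0.18 × 0.41 × 0.42 × 0.06 = 0.00016738
  Neyax syndrome: 0.16 × 0.49 × 0.72 × 0.39 × 0.88 = 0.019373
  Venanitis: 0.37 × 0.92 × 0.33 × 0.36 × 0.66 = 0.02669
  Lumeth's disease: 0.16 × 0.81 × 0.86 × 0.31 × 0.48 = 0.016585
Marginal likelihood of the evidence = 0.063003.
P(Lumeth's disease | evidence) = 0.016585 / 0.063003 ≈ 0.263.

0.263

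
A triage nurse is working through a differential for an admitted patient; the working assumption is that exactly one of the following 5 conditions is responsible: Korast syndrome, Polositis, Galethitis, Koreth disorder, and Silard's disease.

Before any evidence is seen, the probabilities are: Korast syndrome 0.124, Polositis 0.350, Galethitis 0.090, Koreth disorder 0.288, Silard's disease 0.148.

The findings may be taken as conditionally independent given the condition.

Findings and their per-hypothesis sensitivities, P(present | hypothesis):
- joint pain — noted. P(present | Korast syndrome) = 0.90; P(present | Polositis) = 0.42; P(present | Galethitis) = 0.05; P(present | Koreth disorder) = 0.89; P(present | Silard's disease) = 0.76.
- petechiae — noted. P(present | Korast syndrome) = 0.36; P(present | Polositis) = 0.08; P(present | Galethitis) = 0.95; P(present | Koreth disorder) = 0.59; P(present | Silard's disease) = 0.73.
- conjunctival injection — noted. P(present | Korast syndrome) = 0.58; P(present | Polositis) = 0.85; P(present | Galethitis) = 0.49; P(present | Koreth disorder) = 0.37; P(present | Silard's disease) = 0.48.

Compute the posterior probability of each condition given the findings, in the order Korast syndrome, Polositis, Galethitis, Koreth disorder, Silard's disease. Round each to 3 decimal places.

0.178, 0.076, 0.016, 0.428, 0.301

By Bayes' rule with conditional independence, the unnormalized weight for each hypothesis is prior × ∏ likelihoods:
  Korast syndrome: 0.124 × 0.90 × 0.36 × 0.58 = 0.023302
  Polositis: 0.350 × 0.42 × 0.08 × 0.85 = 0.009996
  Galethitis: 0.090 × 0.05 × 0.95 × 0.49 = 0.0020947
  Koreth disorder: 0.288 × 0.89 × 0.59 × 0.37 = 0.055955
  Silard's disease: 0.148 × 0.76 × 0.73 × 0.48 = 0.039413
Normalizing constant Z = 0.023302 + 0.009996 + 0.0020947 + 0.055955 + 0.039413 = 0.13076.
P(Korast syndrome | evidence) = 0.023302 / 0.13076 ≈ 0.178
P(Polositis | evidence) = 0.009996 / 0.13076 ≈ 0.076
P(Galethitis | evidence) = 0.0020947 / 0.13076 ≈ 0.016
P(Koreth disorder | evidence) = 0.055955 / 0.13076 ≈ 0.428
P(Silard's disease | evidence) = 0.039413 / 0.13076 ≈ 0.301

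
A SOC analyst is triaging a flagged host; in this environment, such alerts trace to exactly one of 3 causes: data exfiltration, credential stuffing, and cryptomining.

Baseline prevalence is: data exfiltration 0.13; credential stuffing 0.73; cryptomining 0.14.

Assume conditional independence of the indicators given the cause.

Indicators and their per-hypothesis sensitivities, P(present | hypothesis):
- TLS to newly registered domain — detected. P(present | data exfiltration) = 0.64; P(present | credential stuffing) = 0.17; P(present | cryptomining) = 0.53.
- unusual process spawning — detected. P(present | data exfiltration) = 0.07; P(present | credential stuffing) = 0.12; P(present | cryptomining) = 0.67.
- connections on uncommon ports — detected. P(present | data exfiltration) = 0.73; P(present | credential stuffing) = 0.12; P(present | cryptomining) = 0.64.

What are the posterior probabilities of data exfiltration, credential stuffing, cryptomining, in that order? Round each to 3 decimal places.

Multiply each prior by the joint likelihood of the indicator pattern:
  data exfiltration: 0.13 × 0.64 × 0.07 × 0.73 = 0.0042515
  credential stuffing: 0.73 × 0.17 × 0.12 × 0.12 = 0.001787
  cryptomining: 0.14 × 0.53 × 0.67 × 0.64 = 0.031817
Marginal likelihood of the evidence = 0.037856.
P(data exfiltration | evidence) = 0.0042515 / 0.037856 ≈ 0.112
P(credential stuffing | evidence) = 0.001787 / 0.037856 ≈ 0.047
P(cryptomining | evidence) = 0.031817 / 0.037856 ≈ 0.840

0.112, 0.047, 0.840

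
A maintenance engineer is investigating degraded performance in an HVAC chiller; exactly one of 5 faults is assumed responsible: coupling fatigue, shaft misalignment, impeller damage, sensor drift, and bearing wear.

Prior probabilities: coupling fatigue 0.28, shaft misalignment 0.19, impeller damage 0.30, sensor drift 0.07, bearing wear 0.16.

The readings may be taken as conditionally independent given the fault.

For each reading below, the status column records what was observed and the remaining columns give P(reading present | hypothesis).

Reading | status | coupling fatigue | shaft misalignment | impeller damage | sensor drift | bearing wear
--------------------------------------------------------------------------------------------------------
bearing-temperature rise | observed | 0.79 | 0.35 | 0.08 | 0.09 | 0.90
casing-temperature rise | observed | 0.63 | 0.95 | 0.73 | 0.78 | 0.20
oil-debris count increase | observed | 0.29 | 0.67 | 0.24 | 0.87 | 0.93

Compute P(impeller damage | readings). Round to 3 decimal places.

Multiply each prior by the joint likelihood of the reading pattern:
  coupling fatigue: 0.28 × 0.79 × 0.63 × 0.29 = 0.040413
  shaft misalignment: 0.19 × 0.35 × 0.95 × 0.67 = 0.042327
  impeller damage: 0.30 × 0.08 × 0.73 × 0.24 = 0.0042048
  sensor drift: 0.07 × 0.09 × 0.78 × 0.87 = 0.0042752
  bearing wear: 0.16 × 0.90 × 0.20 × 0.93 = 0.026784
Normalizing constant Z = 0.040413 + 0.042327 + 0.0042048 + 0.0042752 + 0.026784 = 0.118.
P(impeller damage | evidence) = 0.0042048 / 0.118 ≈ 0.036.

0.036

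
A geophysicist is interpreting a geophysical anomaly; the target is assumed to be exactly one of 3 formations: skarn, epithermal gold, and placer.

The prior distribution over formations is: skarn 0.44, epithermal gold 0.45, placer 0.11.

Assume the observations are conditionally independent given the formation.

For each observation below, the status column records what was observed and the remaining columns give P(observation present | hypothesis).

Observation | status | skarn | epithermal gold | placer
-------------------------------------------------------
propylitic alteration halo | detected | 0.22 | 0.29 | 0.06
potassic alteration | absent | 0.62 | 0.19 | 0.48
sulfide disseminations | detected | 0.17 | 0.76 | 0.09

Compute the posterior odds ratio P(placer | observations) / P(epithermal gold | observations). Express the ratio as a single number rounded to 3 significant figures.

The normalizing constant cancels in an odds ratio, so compute prior × likelihood for the two hypotheses only (using 1 − P(present | H) for each absent observation):
  placer: 0.11 × 0.06 × (1 − 0.48) × 0.09 = 0.00030888
  epithermal gold: 0.45 × 0.29 × (1 − 0.19) × 0.76 = 0.080336
Posterior odds = 0.00030888 / 0.080336 ≈ 0.00384.

0.00384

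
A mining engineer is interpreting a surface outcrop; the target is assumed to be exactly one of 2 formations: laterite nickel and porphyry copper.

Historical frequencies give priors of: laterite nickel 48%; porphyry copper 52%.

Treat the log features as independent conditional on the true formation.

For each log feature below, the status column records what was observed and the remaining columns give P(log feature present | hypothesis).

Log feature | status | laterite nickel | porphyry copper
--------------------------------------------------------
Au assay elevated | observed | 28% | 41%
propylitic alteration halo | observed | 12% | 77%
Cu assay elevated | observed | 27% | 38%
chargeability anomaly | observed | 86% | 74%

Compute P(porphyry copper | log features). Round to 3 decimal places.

0.925

Multiply each prior by the joint likelihood of the log feature pattern:
  laterite nickel: 0.48 × 0.28 × 0.12 × 0.27 × 0.86 = 0.0037449
  porphyry copper: 0.52 × 0.41 × 0.77 × 0.38 × 0.74 = 0.046163
Marginal likelihood of the evidence = 0.049908.
P(porphyry copper | evidence) = 0.046163 / 0.049908 ≈ 0.925.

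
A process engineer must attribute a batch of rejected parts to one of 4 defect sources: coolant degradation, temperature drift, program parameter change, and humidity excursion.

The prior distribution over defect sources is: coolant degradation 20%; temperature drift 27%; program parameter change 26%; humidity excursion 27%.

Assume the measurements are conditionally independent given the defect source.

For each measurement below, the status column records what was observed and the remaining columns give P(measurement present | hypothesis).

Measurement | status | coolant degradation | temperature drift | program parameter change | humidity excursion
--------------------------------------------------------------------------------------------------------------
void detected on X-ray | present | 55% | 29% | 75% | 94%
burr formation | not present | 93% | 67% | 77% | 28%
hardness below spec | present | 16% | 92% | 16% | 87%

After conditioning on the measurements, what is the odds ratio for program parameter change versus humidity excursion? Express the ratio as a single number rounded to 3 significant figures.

Unnormalized posterior weight (prior times the measurement likelihoods) for each of the two hypotheses (using 1 − P(present | H) for each absent measurement):
  program parameter change: 0.26 × 0.75 × (1 − 0.77) × 0.16 = 0.007176
  humidity excursion: 0.27 × 0.94 × (1 − 0.28) × 0.87 = 0.15898
Odds(program parameter change : humidity excursion) = 0.007176 / 0.15898 ≈ 0.0451.

0.0451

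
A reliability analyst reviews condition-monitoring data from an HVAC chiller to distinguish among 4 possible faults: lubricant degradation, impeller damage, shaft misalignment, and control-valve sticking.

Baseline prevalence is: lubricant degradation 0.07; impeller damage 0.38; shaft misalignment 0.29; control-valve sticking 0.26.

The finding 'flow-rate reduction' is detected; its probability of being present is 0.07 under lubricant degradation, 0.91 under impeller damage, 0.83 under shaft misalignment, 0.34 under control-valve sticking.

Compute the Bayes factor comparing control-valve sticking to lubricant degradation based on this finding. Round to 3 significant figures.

4.86

The Bayes factor is the ratio of the two likelihoods.
  control-valve sticking: 0.34
  lubricant degradation: 0.07
Bayes factor = 0.34 / 0.07 ≈ 4.86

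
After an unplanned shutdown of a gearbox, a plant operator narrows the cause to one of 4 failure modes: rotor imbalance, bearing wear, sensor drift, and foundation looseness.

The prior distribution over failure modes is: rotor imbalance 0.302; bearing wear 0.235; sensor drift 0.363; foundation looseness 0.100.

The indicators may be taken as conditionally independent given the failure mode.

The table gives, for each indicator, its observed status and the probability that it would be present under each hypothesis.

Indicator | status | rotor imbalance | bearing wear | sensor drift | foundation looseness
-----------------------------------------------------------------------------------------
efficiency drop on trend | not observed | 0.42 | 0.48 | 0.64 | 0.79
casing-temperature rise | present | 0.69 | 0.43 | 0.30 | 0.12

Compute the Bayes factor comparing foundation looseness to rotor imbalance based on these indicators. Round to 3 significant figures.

Joint likelihood of the indicator pattern under each hypothesis (using 1 − P(present | H) for each absent indicator):
  foundation looseness: (1 − 0.79) × 0.12 = 0.0252
  rotor imbalance: (1 − 0.42) × 0.69 = 0.4002
Bayes factor = 0.0252 / 0.4002 ≈ 0.0630

0.0630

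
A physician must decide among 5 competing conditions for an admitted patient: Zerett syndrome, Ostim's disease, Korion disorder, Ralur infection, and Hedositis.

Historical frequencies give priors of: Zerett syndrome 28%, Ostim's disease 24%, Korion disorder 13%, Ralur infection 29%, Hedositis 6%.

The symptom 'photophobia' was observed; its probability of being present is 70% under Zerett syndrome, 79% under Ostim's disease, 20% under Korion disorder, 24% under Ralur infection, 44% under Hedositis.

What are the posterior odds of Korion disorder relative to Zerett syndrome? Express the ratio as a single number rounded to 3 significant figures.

0.133

Unnormalized posterior weight (prior times the symptom likelihood) for each of the two hypotheses:
  Korion disorder: 0.13 × 0.20 = 0.026
  Zerett syndrome: 0.28 × 0.70 = 0.196
Odds(Korion disorder : Zerett syndrome) = 0.026 / 0.196 ≈ 0.133.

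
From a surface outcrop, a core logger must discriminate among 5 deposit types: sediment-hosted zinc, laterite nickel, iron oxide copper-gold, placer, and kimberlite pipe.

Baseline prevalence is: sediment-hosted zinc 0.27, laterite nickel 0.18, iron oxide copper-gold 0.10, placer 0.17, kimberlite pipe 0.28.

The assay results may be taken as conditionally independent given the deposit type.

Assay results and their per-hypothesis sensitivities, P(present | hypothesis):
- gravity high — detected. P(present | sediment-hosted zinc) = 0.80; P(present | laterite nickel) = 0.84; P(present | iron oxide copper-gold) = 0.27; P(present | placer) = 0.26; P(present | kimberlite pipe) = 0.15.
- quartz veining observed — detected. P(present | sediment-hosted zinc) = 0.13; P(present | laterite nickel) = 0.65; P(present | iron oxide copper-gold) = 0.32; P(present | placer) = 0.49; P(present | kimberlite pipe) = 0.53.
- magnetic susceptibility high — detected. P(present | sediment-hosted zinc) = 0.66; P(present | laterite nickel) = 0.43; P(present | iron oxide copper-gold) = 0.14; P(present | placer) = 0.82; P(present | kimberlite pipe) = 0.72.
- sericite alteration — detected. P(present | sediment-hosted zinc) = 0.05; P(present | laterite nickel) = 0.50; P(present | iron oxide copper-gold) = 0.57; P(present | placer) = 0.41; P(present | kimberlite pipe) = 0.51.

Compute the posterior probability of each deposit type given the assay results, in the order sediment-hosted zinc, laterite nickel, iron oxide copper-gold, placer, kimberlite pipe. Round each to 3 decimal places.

0.024, 0.553, 0.018, 0.191, 0.214

Multiply each prior by the joint likelihood of the assay result pattern:
  sediment-hosted zinc: 0.27 × 0.80 × 0.13 × 0.66 × 0.05 = 0.00092664
  laterite nickel: 0.18 × 0.84 × 0.65 × 0.43 × 0.50 = 0.02113
  iron oxide copper-gold: 0.10 × 0.27 × 0.32 × 0.14 × 0.57 = 0.00068947
  placer: 0.17 × 0.26 × 0.49 × 0.82 × 0.41 = 0.0072814
  kimberlite pipe: 0.28 × 0.15 × 0.53 × 0.72 × 0.51 = 0.0081739
The unnormalized weights sum to 0.038202.
P(sediment-hosted zinc | evidence) = 0.00092664 / 0.038202 ≈ 0.024
P(laterite nickel | evidence) = 0.02113 / 0.038202 ≈ 0.553
P(iron oxide copper-gold | evidence) = 0.00068947 / 0.038202 ≈ 0.018
P(placer | evidence) = 0.0072814 / 0.038202 ≈ 0.191
P(kimberlite pipe | evidence) = 0.0081739 / 0.038202 ≈ 0.214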